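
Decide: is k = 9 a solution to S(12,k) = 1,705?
No

S(12,9) = 9·S(11,9) + S(11,8) = 9·1,155 + 11,880 = 22,275, which does not equal 1,705.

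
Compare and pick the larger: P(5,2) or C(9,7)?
C(9,7)
P(5,2)=20, C(9,7)=36.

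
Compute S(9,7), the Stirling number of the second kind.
Using the Stirling recurrence: S(n,k) = k·S(n-1,k) + S(n-1,k-1)
S(9,7) = 7·S(8,7) + S(8,6)
         = 7·28 + 266
         = 196 + 266
         = 462
Final answer: 462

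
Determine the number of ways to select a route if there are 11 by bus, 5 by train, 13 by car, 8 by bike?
37

Solution: By the addition principle: 11 + 5 + 13 + 8 = 37.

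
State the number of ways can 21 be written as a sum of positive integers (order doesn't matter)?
Pentagonal recurrence p(n) = p(n−1) + p(n−2) − p(n−5) − p(n−7) + …: p(21) = p(20) + p(19) − p(16) − p(14) + p(9) + p(6) = 627 + 490 − 231 − 135 + 30 + 11 = 792.
Final answer: 792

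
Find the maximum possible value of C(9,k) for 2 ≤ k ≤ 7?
126
C(9,k) is maximised at the centre of the row: C(9,4) = 126.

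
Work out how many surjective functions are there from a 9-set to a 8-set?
1,451,520

Working:
Onto functions = 8! × S(9,8)
First compute S(9,8) via recurrence:
Using the Stirling recurrence: S(n,k) = k·S(n-1,k) + S(n-1,k-1)
S(9,8) = 8·S(8,8) + S(8,7)
         = 8·1 + 28
         = 8 + 28
         = 36
Then: 40320 × 36 = 1,451,520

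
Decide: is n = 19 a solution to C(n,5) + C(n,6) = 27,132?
C(19,5) + C(19,6) = 11,628 + 27,132 = 38,760, which does not equal 27,132.

Answer: No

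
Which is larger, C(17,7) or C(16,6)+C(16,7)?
Equal

Working:
By Pascal's identity: C(17,7) = C(16,6)+C(16,7) = 19,448. Equal.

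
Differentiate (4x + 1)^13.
52(4x + 1)^12
Chain rule: 13(4x+1)^{12} × 4 = 52(4x+1)^{12}.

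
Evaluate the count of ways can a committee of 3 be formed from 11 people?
165

C(11,3) = 11! / (3! × (11-3)!)
         = 11! / (3! × 8!)
         = 165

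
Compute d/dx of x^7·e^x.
Product rule: d/dx[x^7]·e^x + x^7·d/dx[e^x] = 7x^{6}e^x + x^7e^x.

Answer: (7x^6 + x^7)e^x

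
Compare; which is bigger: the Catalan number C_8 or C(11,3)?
C_8

Explanation: C_8 = C(16,8)/(8+1) = 12,870/9 = 1,430; C(11,3) = 165.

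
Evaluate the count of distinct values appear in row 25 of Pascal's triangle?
13
Row 25 has entries C(25,0)..C(25,25); by symmetry C(25,k)=C(25,25-k), giving 13 distinct values.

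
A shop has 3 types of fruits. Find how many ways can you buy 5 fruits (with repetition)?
21

Stars and bars: C(5+3-1, 5) = C(7, 5) = 21.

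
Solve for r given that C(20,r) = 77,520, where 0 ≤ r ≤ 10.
7

Solution: C(20,r) is increasing for 0 ≤ r ≤ 10. Stepping up (C(20,r+1) = C(20,r)·(20−r)/(r+1)): C(20,1) = 20, C(20,2) = 190, C(20,3) = 1,140, C(20,4) = 4,845, C(20,5) = 15,504, C(20,6) = 38,760, C(20,7) = 77,520 ✓. So r = 7.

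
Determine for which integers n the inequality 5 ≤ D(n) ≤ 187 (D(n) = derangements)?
4, 5

Reasoning: Using D(n) = (n−1)[D(n−1) + D(n−2)] with D(1)=0, D(2)=1: D(3)=2; D(4)=9; D(5)=44; D(6)=265. So valid n = 4, 5.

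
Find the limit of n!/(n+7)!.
n!/(n+7)! = 1/[(n+1)(n+2)···(n+7)] → 0 as n → ∞.
Final answer: 0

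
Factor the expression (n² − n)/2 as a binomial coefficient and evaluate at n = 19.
C(n,2); C(19,2) = 171

Working:
(n² − n)/2 = n(n−1)/2 = C(n,2). At n = 19: C(19,2) = 171.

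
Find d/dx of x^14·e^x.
(14x^13 + x^14)e^x

Product rule: d/dx[x^14]·e^x + x^14·d/dx[e^x] = 14x^{13}e^x + x^14e^x.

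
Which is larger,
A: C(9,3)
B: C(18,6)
B

Explanation: A=C(9,3)=84, B=C(18,6)=18,564.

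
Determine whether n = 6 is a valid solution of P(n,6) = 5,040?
No

Working:
P(6,6) = 6·5·4·3·2·1 = 720, which does not equal 5,040.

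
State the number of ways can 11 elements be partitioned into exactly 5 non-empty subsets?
246,730

This equals S(11,5), the Stirling number of the 2nd kind.
Using the Stirling recurrence: S(n,k) = k·S(n-1,k) + S(n-1,k-1)
S(11,5) = 5·S(10,5) + S(10,4)
         = 5·42525 + 34105
         = 212625 + 34105
         = 246,730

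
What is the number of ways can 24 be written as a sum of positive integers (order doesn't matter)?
1,575

Reasoning: Pentagonal recurrence p(n) = p(n−1) + p(n−2) − p(n−5) − p(n−7) + …: p(24) = p(23) + p(22) − p(19) − p(17) + p(12) + p(9) − p(2) = 1,255 + 1,002 − 490 − 297 + 77 + 30 − 2 = 1,575.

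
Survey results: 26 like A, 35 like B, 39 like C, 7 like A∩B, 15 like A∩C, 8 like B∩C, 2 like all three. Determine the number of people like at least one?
72

Working:
|A∪B∪C| = 26+35+39-7-15-8+2 = 72.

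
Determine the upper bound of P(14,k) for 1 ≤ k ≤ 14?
87,178,291,200

Reasoning: P(14,k) increases in k, so maximum at k = 14: 14! = 87,178,291,200.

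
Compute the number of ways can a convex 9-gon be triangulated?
429

Solution: Using the Catalan number formula: C_n = C(2n, n) / (n+1)
C_7 = C(14, 7) / (7+1)
     = 3432 / 8
     = 429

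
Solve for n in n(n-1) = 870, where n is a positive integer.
30

n² − n − 870 = 0, so n = (1 ± √(1 + 4·870))/2 = (1 ± √3,481)/2 = (1 ± 59)/2, i.e. n = 30 or n = -29. Taking the positive root, n = 30 (check: 30×29 = 870).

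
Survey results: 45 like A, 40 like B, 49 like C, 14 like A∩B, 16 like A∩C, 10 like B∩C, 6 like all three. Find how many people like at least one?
100

Solution: |A∪B∪C| = 45+40+49-14-16-10+6 = 100.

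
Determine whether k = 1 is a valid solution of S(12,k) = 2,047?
S(12,1) = 1·S(11,1) + S(11,0) = 1·1 + 0 = 1, which does not equal 2,047.

Answer: No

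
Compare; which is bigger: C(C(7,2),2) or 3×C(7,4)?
C(C(7,2),2)
C(C(7,2),2)=210, 3×C(7,4)=105.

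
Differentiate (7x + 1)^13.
Chain rule: 13(7x+1)^{12} × 7 = 91(7x+1)^{12}.
Final answer: 91(7x + 1)^12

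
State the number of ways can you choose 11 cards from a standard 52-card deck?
60,403,728,840

Solution: C(52,11) = 60,403,728,840.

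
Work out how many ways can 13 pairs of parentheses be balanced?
Using the Catalan number formula: C_n = C(2n, n) / (n+1)
C_13 = C(26, 13) / (13+1)
     = 10400600 / 14
     = 742,900
Final answer: 742,900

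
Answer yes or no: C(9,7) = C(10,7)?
LHS = C(9,7) = 36; RHS = C(10,7) = 120. 36 ≠ 120, so the statement does not hold.

Answer: No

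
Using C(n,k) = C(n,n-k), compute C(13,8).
1,287

Solution: C(13,8) = C(13,5) = 1,287.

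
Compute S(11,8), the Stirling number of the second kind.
11,880
Using the Stirling recurrence: S(n,k) = k·S(n-1,k) + S(n-1,k-1)
S(11,8) = 8·S(10,8) + S(10,7)
         = 8·750 + 5880
         = 6000 + 5880
         = 11,880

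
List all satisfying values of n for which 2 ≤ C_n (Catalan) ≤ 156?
2, 3, 4, 5, 6

Reasoning: C_1=1; C_2=2; C_3=5; C_4=14; C_5=42; C_6=132; C_7=429. So valid n = 2, 3, 4, 5, 6.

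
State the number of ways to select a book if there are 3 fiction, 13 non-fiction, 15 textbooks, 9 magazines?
By the addition principle: 3 + 13 + 15 + 9 = 40.

Answer: 40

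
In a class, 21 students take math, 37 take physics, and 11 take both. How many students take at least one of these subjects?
47

|A∪B| = |A|+|B|-|A∩B| = 21+37-11 = 47.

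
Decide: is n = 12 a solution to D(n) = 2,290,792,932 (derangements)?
No

Working:
D(12) = (12-1)·[D(11) + D(10)] = 11·[14,684,570 + 1,334,961] = 176,214,841, which does not equal 2,290,792,932.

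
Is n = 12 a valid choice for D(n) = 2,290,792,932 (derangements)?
No

D(12) = (12-1)·[D(11) + D(10)] = 11·[14,684,570 + 1,334,961] = 176,214,841, which does not equal 2,290,792,932.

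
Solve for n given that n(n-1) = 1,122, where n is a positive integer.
34

Reasoning: n² − n − 1,122 = 0, so n = (1 ± √(1 + 4·1,122))/2 = (1 ± √4,489)/2 = (1 ± 67)/2, i.e. n = 34 or n = -33. Taking the positive root, n = 34 (check: 34×33 = 1,122).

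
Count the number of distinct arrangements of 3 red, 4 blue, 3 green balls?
Multinomial: 10!/(3! × 4! × 3!) = 4,200.
Final answer: 4,200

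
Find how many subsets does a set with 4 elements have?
16

Explanation: Each element can be included or excluded: 2^4 = 16.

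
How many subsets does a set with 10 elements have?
Each element can be included or excluded: 2^10 = 1,024.
Final answer: 1,024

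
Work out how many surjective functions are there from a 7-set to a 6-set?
15,120

Onto functions = 6! × S(7,6)
First compute S(7,6) via recurrence:
Using the Stirling recurrence: S(n,k) = k·S(n-1,k) + S(n-1,k-1)
S(7,6) = 6·S(6,6) + S(6,5)
         = 6·1 + 15
         = 6 + 15
         = 21
Then: 720 × 21 = 15,120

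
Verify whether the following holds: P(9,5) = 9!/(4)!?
True

Reasoning: Permutation formula P(n,k) = n!/(n-k)!: 9!/4! = 362,880/24 = 15,120 = P(9,5). The statement holds.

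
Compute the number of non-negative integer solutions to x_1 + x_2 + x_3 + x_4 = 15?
816
C(15+4-1, 4-1) = 816.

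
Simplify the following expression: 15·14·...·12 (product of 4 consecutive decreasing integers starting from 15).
32,760

Explanation: This is P(15,4) = 15!/(11)! = 32,760.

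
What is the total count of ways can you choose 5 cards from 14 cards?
2,002

Reasoning: C(14,5) = 14! / (5! × (14-5)!)
         = 14! / (5! × 9!)
         = 2,002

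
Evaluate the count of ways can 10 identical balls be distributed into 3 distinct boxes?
66

Working:
C(10+3-1, 3-1) = C(12, 2) = 66.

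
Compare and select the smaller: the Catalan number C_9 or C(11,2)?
C(11,2)

Solution: C_9 = C(18,9)/(9+1) = 48,620/10 = 4,862; C(11,2) = 55.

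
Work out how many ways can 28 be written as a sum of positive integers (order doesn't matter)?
Pentagonal recurrence p(n) = p(n−1) + p(n−2) − p(n−5) − p(n−7) + …: p(28) = p(27) + p(26) − p(23) − p(21) + p(16) + p(13) − p(6) − p(2) = 3,010 + 2,436 − 1,255 − 792 + 231 + 101 − 11 − 2 = 3,718.
Final answer: 3,718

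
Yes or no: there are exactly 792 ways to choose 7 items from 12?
Yes

Working:
C(12,7) = 792.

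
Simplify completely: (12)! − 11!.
(12)! − 11! = (12)·11! − 11! = (12−1)·11! = 11·11! = 439,084,800.
Final answer: 439,084,800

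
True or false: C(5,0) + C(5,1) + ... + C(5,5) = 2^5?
True
Binomial theorem with x = y = 1: Σ C(5,i) = (1+1)^5 = 2^5 = 32. The statement holds.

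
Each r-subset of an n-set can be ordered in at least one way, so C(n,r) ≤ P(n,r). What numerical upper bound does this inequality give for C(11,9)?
19,958,400

Explanation: P(11,9) = 11·10·9·8·7·6·5·4·3 = 19,958,400, so C(11,9) ≤ 19,958,400. (The bound is loose by a factor of 9! = 362,880: C(11,9) = 19,958,400/362,880 = 55.)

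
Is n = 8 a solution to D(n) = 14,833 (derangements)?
D(8) = (8-1)·[D(7) + D(6)] = 7·[1,854 + 265] = 14,833, which equals 14,833.

Answer: Yes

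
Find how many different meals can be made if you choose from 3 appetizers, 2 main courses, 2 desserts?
12

By the multiplication principle: 3 × 2 × 2 = 12.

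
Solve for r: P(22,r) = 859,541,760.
P(22,r) = 22·21·…·(22−r+1), a product of r factors. Multiplying down from 22: 22 = 22; 22·21 = 462; 22·21·20 = 9,240; 22·21·20·19 = 175,560; 22·21·20·19·18 = 3,160,080; 22·21·20·19·18·17 = 53,721,360; 22·21·20·19·18·17·16 = 859,541,760 ✓ (7 factors). So r = 7.
Final answer: 7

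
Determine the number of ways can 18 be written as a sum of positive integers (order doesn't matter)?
Pentagonal recurrence p(n) = p(n−1) + p(n−2) − p(n−5) − p(n−7) + …: p(18) = p(17) + p(16) − p(13) − p(11) + p(6) + p(3) = 297 + 231 − 101 − 56 + 11 + 3 = 385.

Answer: 385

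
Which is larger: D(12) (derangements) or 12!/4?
D(12)

Working:
D(12) = (12-1)·[D(11) + D(10)] = 11·[14,684,570 + 1,334,961] = 176,214,841; 12!/4 = 479,001,600/4 = 119,750,400.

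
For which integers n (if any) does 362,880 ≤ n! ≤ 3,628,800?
n! is strictly increasing; 9! = 362,880 and 10! = 3,628,800, so valid n = 9, 10.
Final answer: 9, 10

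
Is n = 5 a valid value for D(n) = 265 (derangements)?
No

D(5) = (5-1)·[D(4) + D(3)] = 4·[9 + 2] = 44, which does not equal 265.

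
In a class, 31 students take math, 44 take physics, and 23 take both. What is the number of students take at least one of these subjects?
52

Solution: |A∪B| = |A|+|B|-|A∩B| = 31+44-23 = 52.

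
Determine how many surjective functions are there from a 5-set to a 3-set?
150

Working:
Onto functions = 3! × S(5,3)
First compute S(5,3) via recurrence:
Using the Stirling recurrence: S(n,k) = k·S(n-1,k) + S(n-1,k-1)
S(5,3) = 3·S(4,3) + S(4,2)
         = 3·6 + 7
         = 18 + 7
         = 25
Then: 6 × 25 = 150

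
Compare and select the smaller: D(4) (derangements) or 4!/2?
D(4)
D(4) = (4-1)·[D(3) + D(2)] = 3·[2 + 1] = 9; 4!/2 = 24/2 = 12.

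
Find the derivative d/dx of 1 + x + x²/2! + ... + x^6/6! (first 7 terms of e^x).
1 + x + x²/2! + ... + x^5/5!

Differentiating term by term gives the first 6 terms of e^x.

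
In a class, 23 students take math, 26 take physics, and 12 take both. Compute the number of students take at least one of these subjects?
37

Solution: |A∪B| = |A|+|B|-|A∩B| = 23+26-12 = 37.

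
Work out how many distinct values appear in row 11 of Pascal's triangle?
6
Row 11 has entries C(11,0)..C(11,11); by symmetry C(11,k)=C(11,11-k), giving 6 distinct values.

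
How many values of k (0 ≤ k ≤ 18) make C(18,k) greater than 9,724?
7

Reasoning: Row 18 is unimodal and symmetric about k=18/2. C(18,5)=8,568 ≤ 9,724; C(18,6)=18,564 > 9,724; by symmetry C(18,k) > 9,724 for k = 6..12. That's 12 - 6 + 1 = 7 values.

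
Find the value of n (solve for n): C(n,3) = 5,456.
33

Solution: C(n,3) = n(n−1)(n−2)/3! is increasing in n, and n(n−1)(n−2) = 3!·5,456 = 32,736 ≈ (n−1)^3 gives n ≈ 33.0. Check: C(31,3) = 4,495, C(32,3) = 4,960, C(33,3) = 5,456 ✓. So n = 33.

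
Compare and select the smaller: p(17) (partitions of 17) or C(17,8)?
p(17)
Pentagonal recurrence p(n) = p(n−1) + p(n−2) − p(n−5) − p(n−7) + …: p(17) = p(16) + p(15) − p(12) − p(10) + p(5) + p(2) = 231 + 176 − 77 − 42 + 7 + 2 = 297; C(17,8) = 24,310.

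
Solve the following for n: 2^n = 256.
2^8 = 256, so n = 8.

Answer: 8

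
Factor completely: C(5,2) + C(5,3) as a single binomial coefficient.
C(6,3)

Solution: By Pascal's identity: C(5,2) + C(5,3) = C(6,3) = 20.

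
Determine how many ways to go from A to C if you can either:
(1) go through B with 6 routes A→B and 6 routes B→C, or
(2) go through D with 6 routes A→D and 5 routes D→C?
66

Explanation: Route via B: 6×6=36. Route via D: 6×5=30. Total: 66.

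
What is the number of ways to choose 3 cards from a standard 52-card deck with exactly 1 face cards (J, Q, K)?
9,360

Explanation: 12 face cards and 40 non-face cards: C(12,1) × C(40,2) = 12 × 780 = 9,360.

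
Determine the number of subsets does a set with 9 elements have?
512

Solution: Each element can be included or excluded: 2^9 = 512.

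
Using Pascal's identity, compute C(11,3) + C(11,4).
495

Reasoning: C(11,3) + C(11,4) = C(12,4) = 495.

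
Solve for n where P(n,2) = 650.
P(n,2) = n(n−1) is increasing in n; n(n−1) ≈ (n−0.5)^2 = 650 gives n ≈ 26.0. Check: P(24,2) = 552, P(25,2) = 600, P(26,2) = 650 ✓. So n = 26.
Final answer: 26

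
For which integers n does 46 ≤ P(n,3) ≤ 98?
P(4,3)=24; P(5,3)=60; P(6,3)=120. So valid n = 5.

Answer: 5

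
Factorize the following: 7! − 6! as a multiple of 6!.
7! − 6! = 7·6! − 6! = (7 − 1)·6! = 6 × 6! = 4,320.
Final answer: 6 × 6! = 4,320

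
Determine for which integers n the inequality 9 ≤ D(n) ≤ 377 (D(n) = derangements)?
4, 5, 6

Explanation: Using D(n) = (n−1)[D(n−1) + D(n−2)] with D(1)=0, D(2)=1: D(3)=2; D(4)=9; D(5)=44; D(6)=265; D(7)=1,854. So valid n = 4, 5, 6.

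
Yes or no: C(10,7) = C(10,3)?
Symmetry C(n,k) = C(n,n-k): C(10,7) = 120 and C(10,3) = 120. Both sides agree, so the statement holds.
Final answer: Yes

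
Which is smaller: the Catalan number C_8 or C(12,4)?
C(12,4)

Explanation: C_8 = C(16,8)/(8+1) = 12,870/9 = 1,430; C(12,4) = 495.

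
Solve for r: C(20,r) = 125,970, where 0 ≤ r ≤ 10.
8
C(20,r) is increasing for 0 ≤ r ≤ 10. Stepping up (C(20,r+1) = C(20,r)·(20−r)/(r+1)): C(20,1) = 20, C(20,2) = 190, C(20,3) = 1,140, C(20,4) = 4,845, C(20,5) = 15,504, C(20,6) = 38,760, C(20,7) = 77,520, C(20,8) = 125,970 ✓. So r = 8.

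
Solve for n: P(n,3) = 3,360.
16

Working:
P(n,3) = n(n−1)(n−2) is increasing in n; n(n−1)(n−2) ≈ (n−1)^3 = 3,360 gives n ≈ 16.0. Check: P(14,3) = 2,184, P(15,3) = 2,730, P(16,3) = 3,360 ✓. So n = 16.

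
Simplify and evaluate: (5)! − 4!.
96

(5)! − 4! = (5)·4! − 4! = (5−1)·4! = 4·4! = 96.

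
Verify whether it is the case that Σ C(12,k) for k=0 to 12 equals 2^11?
Binomial theorem: Σ C(12,k) = (1+1)^12 = 2^12 = 4,096; RHS 2^11 = 2,048.
Final answer: False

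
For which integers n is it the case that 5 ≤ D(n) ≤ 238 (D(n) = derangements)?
4, 5

Solution: Using D(n) = (n−1)[D(n−1) + D(n−2)] with D(1)=0, D(2)=1: D(3)=2; D(4)=9; D(5)=44; D(6)=265. So valid n = 4, 5.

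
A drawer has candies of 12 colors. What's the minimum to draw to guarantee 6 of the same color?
61

Explanation: Worst case: 5 of each = 60. One more: 61.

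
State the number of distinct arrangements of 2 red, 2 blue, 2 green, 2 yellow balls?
Multinomial: 8!/(2! × 2! × 2! × 2!) = 2,520.

Answer: 2,520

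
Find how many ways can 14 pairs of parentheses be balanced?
2,674,440

Working:
Using the Catalan number formula: C_n = C(2n, n) / (n+1)
C_14 = C(28, 14) / (14+1)
     = 40116600 / 15
     = 2,674,440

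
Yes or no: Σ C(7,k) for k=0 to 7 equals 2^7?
Binomial theorem: Σ C(7,k) = (1+1)^7 = 2^7 = 128; RHS 2^7 = 128.

Answer: Yes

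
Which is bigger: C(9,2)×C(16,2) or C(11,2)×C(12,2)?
C(9,2)×C(16,2)=4,320, C(11,2)×C(12,2)=3,630.
Final answer: C(9,2)×C(16,2)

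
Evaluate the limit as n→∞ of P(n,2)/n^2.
1

Working:
P(n,2) = n(n-1) ≈ n^2 for large n. Limit = 1.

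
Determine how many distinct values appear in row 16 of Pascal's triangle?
9
Row 16 has entries C(16,0)..C(16,16); by symmetry C(16,k)=C(16,16-k), giving 9 distinct values.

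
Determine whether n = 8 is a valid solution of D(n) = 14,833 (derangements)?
Yes

Working:
D(8) = (8-1)·[D(7) + D(6)] = 7·[1,854 + 265] = 14,833, which equals 14,833.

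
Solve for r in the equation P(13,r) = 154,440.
5

Reasoning: P(13,r) = 13·12·…·(13−r+1), a product of r factors. Multiplying down from 13: 13 = 13; 13·12 = 156; 13·12·11 = 1,716; 13·12·11·10 = 17,160; 13·12·11·10·9 = 154,440 ✓ (5 factors). So r = 5.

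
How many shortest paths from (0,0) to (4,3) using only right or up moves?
35

Reasoning: Choose 4 rights from 7 moves: C(7,4) = 35.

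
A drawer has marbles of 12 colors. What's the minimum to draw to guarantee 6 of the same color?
61

Working:
Worst case: 5 of each = 60. One more: 61.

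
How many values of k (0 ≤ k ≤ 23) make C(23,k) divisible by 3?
Checking C(23,k) mod 3 for k = 0..23: divisible at k = 6, 7, 8, 15, 16, 17. That's 6 values.
Final answer: 6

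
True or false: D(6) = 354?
False

Derangements of 6 elements: D(6) = (6-1)·[D(5) + D(4)] = 5·[44 + 9] = 265.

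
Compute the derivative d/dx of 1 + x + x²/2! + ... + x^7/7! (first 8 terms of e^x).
Differentiating term by term gives the first 7 terms of e^x.

Answer: 1 + x + x²/2! + ... + x^6/6!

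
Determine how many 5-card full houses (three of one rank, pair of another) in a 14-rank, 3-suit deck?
546

Triple rank: 14. Triple suits: C(3,3)=1. Pair rank: 13. Pair suits: C(3,2)=3. Total: 546.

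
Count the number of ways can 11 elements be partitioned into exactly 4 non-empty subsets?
This equals S(11,4), the Stirling number of the 2nd kind.
Using the Stirling recurrence: S(n,k) = k·S(n-1,k) + S(n-1,k-1)
S(11,4) = 4·S(10,4) + S(10,3)
         = 4·34105 + 9330
         = 136420 + 9330
         = 145,750

Answer: 145,750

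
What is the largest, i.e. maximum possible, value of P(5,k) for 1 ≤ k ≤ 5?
120

Working:
P(5,k) increases in k, so maximum at k = 5: 5! = 120.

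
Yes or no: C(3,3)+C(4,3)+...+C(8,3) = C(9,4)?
Hockey stick identity gives Σ = C(9,4) = 126; RHS C(9,4) = 126.
Final answer: Yes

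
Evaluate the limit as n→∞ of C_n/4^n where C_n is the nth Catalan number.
C_n ~ 4^n/(n^(3/2)√π), so n^0·C_n/4^n ~ n^(0 − 3/2)/√π → 0.

Answer: 0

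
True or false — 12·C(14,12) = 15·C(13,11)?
False
Absorption identity k·C(n,k) = n·C(n-1,k-1). LHS = 12·91 = 1,092; RHS = 15·78 = 1,170.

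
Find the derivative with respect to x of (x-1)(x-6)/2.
(2x - 7)/2

d/dx[(x-1)(x-6)] = (x-6) + (x-1) = 2x - 7. Dividing by 2 gives (2x - 7)/2.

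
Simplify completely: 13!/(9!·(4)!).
715

Solution: This is C(13,9) = 715.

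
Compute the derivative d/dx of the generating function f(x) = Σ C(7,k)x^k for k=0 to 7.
Σ k·C(7,k)x^(k-1) for k=1 to 7

Explanation: Term-by-term differentiation gives Σ k·C(7,k)x^{k-1} for k=1 to 7.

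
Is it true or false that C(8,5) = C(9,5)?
False

Explanation: LHS = C(8,5) = 56; RHS = C(9,5) = 126. 56 ≠ 126, so the statement does not hold.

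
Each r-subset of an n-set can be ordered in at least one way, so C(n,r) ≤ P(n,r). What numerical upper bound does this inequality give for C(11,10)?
39,916,800

Reasoning: P(11,10) = 11·10·9·8·7·6·5·4·3·2 = 39,916,800, so C(11,10) ≤ 39,916,800. (The bound is loose by a factor of 10! = 3,628,800: C(11,10) = 39,916,800/3,628,800 = 11.)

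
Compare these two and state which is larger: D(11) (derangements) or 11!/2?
11!/2

Reasoning: D(11) = (11-1)·[D(10) + D(9)] = 10·[1,334,961 + 133,496] = 14,684,570; 11!/2 = 39,916,800/2 = 19,958,400.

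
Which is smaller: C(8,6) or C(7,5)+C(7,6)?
Equal

Explanation: By Pascal's identity: C(8,6) = C(7,5)+C(7,6) = 28. Equal.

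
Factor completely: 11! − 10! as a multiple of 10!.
11! − 10! = 11·10! − 10! = (11 − 1)·10! = 10 × 10! = 36,288,000.

Answer: 10 × 10! = 36,288,000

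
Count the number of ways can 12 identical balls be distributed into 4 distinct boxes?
C(12+4-1, 4-1) = C(15, 3) = 455.

Answer: 455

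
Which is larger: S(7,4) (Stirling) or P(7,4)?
S(7,4) = 4·S(6,4) + S(6,3) = 4·65 + 90 = 350; P(7,4) = 840.

Answer: P(7,4)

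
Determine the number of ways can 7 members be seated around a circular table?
720

Solution: Circular arrangements: (7-1)! = 720.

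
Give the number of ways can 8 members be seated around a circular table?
Circular arrangements: (8-1)! = 5,040.
Final answer: 5,040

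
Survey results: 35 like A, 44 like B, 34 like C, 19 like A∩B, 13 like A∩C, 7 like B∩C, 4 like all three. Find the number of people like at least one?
|A∪B∪C| = 35+44+34-19-13-7+4 = 78.

Answer: 78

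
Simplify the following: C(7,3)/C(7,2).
5/3

Explanation: C(n,k+1)/C(n,k) = (n−k)/(k+1). Here (7−2)/(2+1) = 5/3 = 5/3.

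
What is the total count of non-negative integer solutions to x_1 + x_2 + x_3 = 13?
105

C(13+3-1, 3-1) = 105.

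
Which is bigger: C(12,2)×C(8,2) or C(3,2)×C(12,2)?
C(12,2)×C(8,2)

Reasoning: C(12,2)×C(8,2)=1,848, C(3,2)×C(12,2)=198.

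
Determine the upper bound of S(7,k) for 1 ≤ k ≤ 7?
350

Reasoning: Row S(7,k) for k = 1..7 (via S(n,k) = k·S(n−1,k) + S(n−1,k−1)): 1, 63, 301, 350, 140, 21, 1. The row is unimodal; maximum at k = 4: 350.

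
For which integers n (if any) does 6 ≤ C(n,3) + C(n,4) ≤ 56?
5, 6

Solution: C(4,3)+C(4,4)=5; C(5,3)+C(5,4)=15; C(6,3)+C(6,4)=35; C(7,3)+C(7,4)=70. So valid n = 5, 6.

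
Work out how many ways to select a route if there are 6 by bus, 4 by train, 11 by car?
21

Explanation: By the addition principle: 6 + 4 + 11 = 21.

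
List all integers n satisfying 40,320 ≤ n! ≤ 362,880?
8, 9
n! is strictly increasing; 8! = 40,320 and 9! = 362,880, so valid n = 8, 9.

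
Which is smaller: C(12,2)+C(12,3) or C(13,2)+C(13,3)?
C(12,2)+C(12,3)

Reasoning: First=286, Second=364.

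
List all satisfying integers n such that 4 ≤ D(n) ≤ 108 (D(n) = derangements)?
4, 5

Reasoning: Using D(n) = (n−1)[D(n−1) + D(n−2)] with D(1)=0, D(2)=1: D(3)=2; D(4)=9; D(5)=44; D(6)=265. So valid n = 4, 5.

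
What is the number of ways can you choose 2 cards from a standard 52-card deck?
1,326

Working:
C(52,2) = 1,326.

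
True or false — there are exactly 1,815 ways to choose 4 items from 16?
False

Solution: C(16,4) = 1,820 ≠ 1815.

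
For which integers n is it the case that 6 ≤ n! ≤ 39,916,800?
3, 4, 5, 6, 7, 8, 9, 10, 11

Reasoning: n! is strictly increasing; 3! = 6 and 11! = 39,916,800, so valid n = 3, 4, 5, 6, 7, 8, 9, 10, 11.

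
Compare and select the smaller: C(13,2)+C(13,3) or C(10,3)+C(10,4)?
C(10,3)+C(10,4)

First=364, Second=330.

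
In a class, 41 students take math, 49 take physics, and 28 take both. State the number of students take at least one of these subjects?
62
|A∪B| = |A|+|B|-|A∩B| = 41+49-28 = 62.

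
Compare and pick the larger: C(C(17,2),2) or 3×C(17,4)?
C(C(17,2),2)

Reasoning: C(C(17,2),2)=9,180, 3×C(17,4)=7,140.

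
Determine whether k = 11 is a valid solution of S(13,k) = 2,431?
Yes

Working:
S(13,11) = 11·S(12,11) + S(12,10) = 11·66 + 1,705 = 2,431, which equals 2,431.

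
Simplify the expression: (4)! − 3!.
(4)! − 3! = (4)·3! − 3! = (4−1)·3! = 3·3! = 18.
Final answer: 18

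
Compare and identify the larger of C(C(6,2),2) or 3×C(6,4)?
C(C(6,2),2)

Solution: C(C(6,2),2)=105, 3×C(6,4)=45.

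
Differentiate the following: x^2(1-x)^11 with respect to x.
2x^1(1-x)^11 - 11x^2(1-x)^10

Solution: Product rule: 2x^{1}(1-x)^{11} + x^2·(-11)(1-x)^{10}.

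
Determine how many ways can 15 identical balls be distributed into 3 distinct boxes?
136

Working:
C(15+3-1, 3-1) = C(17, 2) = 136.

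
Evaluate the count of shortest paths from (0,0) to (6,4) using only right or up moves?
210

Reasoning: Choose 6 rights from 10 moves: C(10,6) = 210.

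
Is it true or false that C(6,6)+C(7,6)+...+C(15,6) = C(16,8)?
False

Explanation: Hockey stick identity gives Σ = C(16,7) = 11,440; RHS C(16,8) = 12,870.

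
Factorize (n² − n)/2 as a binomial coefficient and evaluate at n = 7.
(n² − n)/2 = n(n−1)/2 = C(n,2). At n = 7: C(7,2) = 21.
Final answer: C(n,2); C(7,2) = 21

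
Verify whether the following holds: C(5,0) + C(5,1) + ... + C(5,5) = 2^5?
True

Solution: Binomial theorem with x = y = 1: Σ C(5,i) = (1+1)^5 = 2^5 = 32. The statement holds.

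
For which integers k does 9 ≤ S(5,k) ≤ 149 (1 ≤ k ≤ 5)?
S(5,1)=1; S(5,2)=15; S(5,3)=25; S(5,4)=10; S(5,5)=1. So valid k = 2, 3, 4.
Final answer: 2, 3, 4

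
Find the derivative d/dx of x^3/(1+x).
(3x^2(1+x) - x^3)/(1+x)²

Solution: Quotient rule: [3x^{2}(1+x) - x^3]/(1+x)².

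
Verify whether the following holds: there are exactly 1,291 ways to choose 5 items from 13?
C(13,5) = 1,287 ≠ 1291.

Answer: False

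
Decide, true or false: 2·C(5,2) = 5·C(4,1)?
True

Reasoning: Absorption identity k·C(n,k) = n·C(n-1,k-1). LHS = 2·10 = 20; RHS = 5·4 = 20.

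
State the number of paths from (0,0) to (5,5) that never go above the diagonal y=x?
42
Counted by the Catalan number C_5: C_5 = C(10,5)/(5+1) = 252/6 = 42.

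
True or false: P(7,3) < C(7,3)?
False

Working:
P(7,3) = 210 and C(7,3) = 35; P(n,r) = r! × C(n,r) so P > C whenever r ≥ 2.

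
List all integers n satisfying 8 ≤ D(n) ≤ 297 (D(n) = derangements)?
4, 5, 6
Using D(n) = (n−1)[D(n−1) + D(n−2)] with D(1)=0, D(2)=1: D(3)=2; D(4)=9; D(5)=44; D(6)=265; D(7)=1,854. So valid n = 4, 5, 6.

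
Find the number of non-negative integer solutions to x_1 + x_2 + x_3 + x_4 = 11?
364

Explanation: C(11+4-1, 4-1) = 364.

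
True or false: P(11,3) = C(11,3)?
False

Explanation: P(11,3) = 990 and C(11,3) = 165; P(n,r) = r! × C(n,r) so P > C whenever r ≥ 2.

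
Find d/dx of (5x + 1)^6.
Chain rule: 6(5x+1)^{5} × 5 = 30(5x+1)^{5}.
Final answer: 30(5x + 1)^5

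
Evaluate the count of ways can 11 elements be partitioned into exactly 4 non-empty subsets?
This equals S(11,4), the Stirling number of the 2nd kind.
Using the Stirling recurrence: S(n,k) = k·S(n-1,k) + S(n-1,k-1)
S(11,4) = 4·S(10,4) + S(10,3)
         = 4·34105 + 9330
         = 136420 + 9330
         = 145,750

Answer: 145,750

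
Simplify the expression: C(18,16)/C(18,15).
3/16

Explanation: C(n,k+1)/C(n,k) = (n−k)/(k+1). Here (18−15)/(15+1) = 3/16 = 3/16.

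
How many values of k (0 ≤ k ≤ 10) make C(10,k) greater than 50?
5

Row 10 is unimodal and symmetric about k=10/2. C(10,2)=45 ≤ 50; C(10,3)=120 > 50; by symmetry C(10,k) > 50 for k = 3..7. That's 7 - 3 + 1 = 5 values.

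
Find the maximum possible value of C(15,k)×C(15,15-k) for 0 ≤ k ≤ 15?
C(15,k)·C(15,15-k) = C(15,k)², maximised at the centre k = 7: C(15,7)² = 41,409,225.

Answer: 41,409,225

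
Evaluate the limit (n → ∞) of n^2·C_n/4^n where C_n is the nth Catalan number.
C_n ~ 4^n/(n^(3/2)√π), so n^2·C_n/4^n ~ n^(2 − 3/2)/√π → ∞.

Answer: ∞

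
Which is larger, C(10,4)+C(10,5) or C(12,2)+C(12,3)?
C(10,4)+C(10,5)

Working:
First=462, Second=286.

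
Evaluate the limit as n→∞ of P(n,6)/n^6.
1

P(n,6) = n(n-1)···(n-5) ≈ n^6 for large n. Limit = 1.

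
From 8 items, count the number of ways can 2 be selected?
C(8,2) = 8! / (2! × (8-2)!)
         = 8! / (2! × 6!)
         = 28

Answer: 28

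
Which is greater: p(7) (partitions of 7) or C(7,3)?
C(7,3)

Pentagonal recurrence p(n) = p(n−1) + p(n−2) − p(n−5) − p(n−7) + …: p(7) = p(6) + p(5) − p(2) − p(0) = 11 + 7 − 2 − 1 = 15; C(7,3) = 35.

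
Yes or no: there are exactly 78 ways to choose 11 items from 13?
Yes

Solution: C(13,11) = 78.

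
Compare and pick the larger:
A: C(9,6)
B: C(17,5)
A=C(9,6)=84, B=C(17,5)=6,188.
Final answer: B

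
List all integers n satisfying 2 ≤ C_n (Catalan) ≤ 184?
2, 3, 4, 5, 6

Reasoning: C_1=1; C_2=2; C_3=5; C_4=14; C_5=42; C_6=132; C_7=429. So valid n = 2, 3, 4, 5, 6.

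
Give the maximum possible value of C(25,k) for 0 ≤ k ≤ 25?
5,200,300

Explanation: Maximum at k = 12 or k = 13: C(25,12) = 5,200,300.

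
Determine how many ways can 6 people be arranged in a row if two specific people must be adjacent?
Treat pair as unit: (6-1)! arrangements × 2 internal orders = 240.

Answer: 240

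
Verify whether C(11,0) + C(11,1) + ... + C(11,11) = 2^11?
True

Explanation: Binomial theorem with x = y = 1: Σ C(11,i) = (1+1)^11 = 2^11 = 2,048. The statement holds.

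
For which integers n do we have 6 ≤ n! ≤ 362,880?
3, 4, 5, 6, 7, 8, 9
n! is strictly increasing; 3! = 6 and 9! = 362,880, so valid n = 3, 4, 5, 6, 7, 8, 9.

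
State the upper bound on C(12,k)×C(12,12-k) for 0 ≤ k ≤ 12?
853,776

C(12,k)·C(12,12-k) = C(12,k)², maximised at the centre k = 6: C(12,6)² = 853,776.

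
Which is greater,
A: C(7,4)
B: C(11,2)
B

Working:
A=C(7,4)=35, B=C(11,2)=55.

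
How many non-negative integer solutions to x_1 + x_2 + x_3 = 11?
78

Explanation: C(11+3-1, 3-1) = 78.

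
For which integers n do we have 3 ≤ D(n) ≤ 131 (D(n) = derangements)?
Using D(n) = (n−1)[D(n−1) + D(n−2)] with D(1)=0, D(2)=1: D(3)=2; D(4)=9; D(5)=44; D(6)=265. So valid n = 4, 5.

Answer: 4, 5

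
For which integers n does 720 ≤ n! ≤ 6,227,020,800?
6, 7, 8, 9, 10, 11, 12, 13

Reasoning: n! is strictly increasing; 6! = 720 and 13! = 6,227,020,800, so valid n = 6, 7, 8, 9, 10, 11, 12, 13.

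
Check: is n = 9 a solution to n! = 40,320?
No
9! = 9·8! = 9·40,320 = 362,880, which does not equal 40,320.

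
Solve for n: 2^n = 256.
8

Reasoning: 2^8 = 256, so n = 8.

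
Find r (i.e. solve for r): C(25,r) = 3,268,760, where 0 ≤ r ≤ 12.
10

Working:
C(25,r) is increasing for 0 ≤ r ≤ 12. Stepping up (C(25,r+1) = C(25,r)·(25−r)/(r+1)): C(25,1) = 25, C(25,2) = 300, C(25,3) = 2,300, C(25,4) = 12,650, C(25,5) = 53,130, C(25,6) = 177,100, C(25,7) = 480,700, C(25,8) = 1,081,575, C(25,9) = 2,042,975, C(25,10) = 3,268,760 ✓. So r = 10.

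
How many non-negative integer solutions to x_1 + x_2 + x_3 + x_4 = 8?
165
C(8+4-1, 4-1) = 165.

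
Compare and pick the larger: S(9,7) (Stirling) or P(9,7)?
S(9,7) = 7·S(8,7) + S(8,6) = 7·28 + 266 = 462; P(9,7) = 181,440.
Final answer: P(9,7)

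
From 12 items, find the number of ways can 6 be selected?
924

Working:
C(12,6) = 12! / (6! × (12-6)!)
         = 12! / (6! × 6!)
         = 924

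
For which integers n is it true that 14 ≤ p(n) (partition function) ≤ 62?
7, 8, 9, 10, 11
Tabulating p(n) via p(n) = p(n−1) + p(n−2) − p(n−5) − p(n−7) + …: p(6)=11; p(7)=15; p(8)=22; p(9)=30; p(10)=42; p(11)=56; p(12)=77. So valid n = 7, 8, 9, 10, 11.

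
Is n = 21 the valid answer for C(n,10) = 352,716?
C(21,10) = 21·20·19·18·17·16·15·14·13·12/10! = 1,279,935,820,800/3,628,800 = 352,716, which equals 352,716.
Final answer: Yes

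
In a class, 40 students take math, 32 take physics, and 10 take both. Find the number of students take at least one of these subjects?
62

|A∪B| = |A|+|B|-|A∩B| = 40+32-10 = 62.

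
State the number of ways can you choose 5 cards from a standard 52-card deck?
2,598,960

Solution: C(52,5) = 2,598,960.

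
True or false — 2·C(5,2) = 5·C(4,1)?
True
Absorption identity k·C(n,k) = n·C(n-1,k-1). LHS = 2·10 = 20; RHS = 5·4 = 20.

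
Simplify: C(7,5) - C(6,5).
15

Reasoning: C(7,5) - C(6,5) = C(6,4) = 15.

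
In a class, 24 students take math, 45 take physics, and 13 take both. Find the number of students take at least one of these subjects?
56

Solution: |A∪B| = |A|+|B|-|A∩B| = 24+45-13 = 56.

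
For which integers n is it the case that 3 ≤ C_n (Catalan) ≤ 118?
3, 4, 5
C_2=2; C_3=5; C_4=14; C_5=42; C_6=132. So valid n = 3, 4, 5.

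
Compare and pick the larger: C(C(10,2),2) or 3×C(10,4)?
C(C(10,2),2)
C(C(10,2),2)=990, 3×C(10,4)=630.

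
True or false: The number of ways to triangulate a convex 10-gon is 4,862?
Triangulations of a convex 10-gon are counted by the Catalan number C_8: C_8 = C(16,8)/(8+1) = 12,870/9 = 1,430.
Final answer: False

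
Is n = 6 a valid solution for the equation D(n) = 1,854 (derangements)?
No

Working:
D(6) = (6-1)·[D(5) + D(4)] = 5·[44 + 9] = 265, which does not equal 1,854.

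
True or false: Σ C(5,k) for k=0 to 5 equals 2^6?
False

Solution: Binomial theorem: Σ C(5,k) = (1+1)^5 = 2^5 = 32; RHS 2^6 = 64.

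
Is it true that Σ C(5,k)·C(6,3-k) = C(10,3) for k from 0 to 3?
False

Explanation: Vandermonde's identity gives C(11,3) = 165; RHS C(10,3) = 120.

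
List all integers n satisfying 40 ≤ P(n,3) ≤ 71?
5

Explanation: P(4,3)=24; P(5,3)=60; P(6,3)=120. So valid n = 5.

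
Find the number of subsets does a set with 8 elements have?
256

Explanation: Each element can be included or excluded: 2^8 = 256.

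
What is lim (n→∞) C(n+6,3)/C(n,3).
1

Working:
Both numerator and denominator grow as n^3/3! for large n, so the ratio → 1.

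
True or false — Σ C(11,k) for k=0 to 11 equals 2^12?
Binomial theorem: Σ C(11,k) = (1+1)^11 = 2^11 = 2,048; RHS 2^12 = 4,096.

Answer: False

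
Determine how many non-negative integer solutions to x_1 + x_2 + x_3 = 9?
55

C(9+3-1, 3-1) = 55.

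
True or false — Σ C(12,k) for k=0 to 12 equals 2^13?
Binomial theorem: Σ C(12,k) = (1+1)^12 = 2^12 = 4,096; RHS 2^13 = 8,192.
Final answer: False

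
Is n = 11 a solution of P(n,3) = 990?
Yes

Solution: P(11,3) = 11·10·9 = 990, which equals 990.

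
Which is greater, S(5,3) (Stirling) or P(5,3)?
S(5,3) = 3·S(4,3) + S(4,2) = 3·6 + 7 = 25; P(5,3) = 60.

Answer: P(5,3)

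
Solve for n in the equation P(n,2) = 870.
P(n,2) = n(n−1) is increasing in n; n(n−1) ≈ (n−0.5)^2 = 870 gives n ≈ 30.0. Check: P(28,2) = 756, P(29,2) = 812, P(30,2) = 870 ✓. So n = 30.

Answer: 30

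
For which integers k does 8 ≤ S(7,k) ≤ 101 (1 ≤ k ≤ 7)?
S(7,1)=1; S(7,2)=63; S(7,3)=301; S(7,4)=350; S(7,5)=140; S(7,6)=21; S(7,7)=1. So valid k = 2, 6.

Answer: 2, 6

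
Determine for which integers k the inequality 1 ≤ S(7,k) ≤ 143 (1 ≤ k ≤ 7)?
1, 2, 5, 6, 7

Solution: S(7,1)=1; S(7,2)=63; S(7,3)=301; S(7,4)=350; S(7,5)=140; S(7,6)=21; S(7,7)=1. So valid k = 1, 2, 5, 6, 7.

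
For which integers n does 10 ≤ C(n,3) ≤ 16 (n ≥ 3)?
5

Reasoning: C(4,3)=4; C(5,3)=10; C(6,3)=20. So valid n = 5.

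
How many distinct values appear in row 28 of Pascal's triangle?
15
Row 28 has entries C(28,0)..C(28,28); by symmetry C(28,k)=C(28,28-k), giving 15 distinct values.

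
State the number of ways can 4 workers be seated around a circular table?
6

Solution: Circular arrangements: (4-1)! = 6.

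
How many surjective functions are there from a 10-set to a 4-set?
Onto functions = 4! × S(10,4)
First compute S(10,4) via recurrence:
Using the Stirling recurrence: S(n,k) = k·S(n-1,k) + S(n-1,k-1)
S(10,4) = 4·S(9,4) + S(9,3)
         = 4·7770 + 3025
         = 31080 + 3025
         = 34,105
Then: 24 × 34105 = 818,520
Final answer: 818,520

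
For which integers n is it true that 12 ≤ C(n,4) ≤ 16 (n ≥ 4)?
6

C(5,4)=5; C(6,4)=15; C(7,4)=35. So valid n = 6.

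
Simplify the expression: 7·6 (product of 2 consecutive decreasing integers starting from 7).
42
This is P(7,2) = 7!/(5)! = 42.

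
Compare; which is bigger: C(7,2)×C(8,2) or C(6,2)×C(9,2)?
C(7,2)×C(8,2)=588, C(6,2)×C(9,2)=540.
Final answer: C(7,2)×C(8,2)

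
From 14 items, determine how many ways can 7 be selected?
3,432

C(14,7) = 14! / (7! × (14-7)!)
         = 14! / (7! × 7!)
         = 3,432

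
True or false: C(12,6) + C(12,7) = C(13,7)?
Pascal's identity C(n,k) + C(n,k+1) = C(n+1,k+1): 924 + 792 = 1,716 = C(13,7).
Final answer: True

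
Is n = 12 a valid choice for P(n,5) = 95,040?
Yes

Explanation: P(12,5) = 12·11·10·9·8 = 95,040, which equals 95,040.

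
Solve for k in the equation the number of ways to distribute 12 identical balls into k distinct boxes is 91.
3

Working:
Stars and bars: the count is C(12+k−1, k−1), increasing in k. k=2: C(13,1) = 13, k=3: C(14,2) = 91 ✓. So k = 3.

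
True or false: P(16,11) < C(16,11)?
False

Solution: P(16,11) = 174,356,582,400 and C(16,11) = 4,368; P(n,r) = r! × C(n,r) so P > C whenever r ≥ 2.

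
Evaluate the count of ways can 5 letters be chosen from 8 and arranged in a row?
6,720

P(8,5) = 8!/(8-5)! = 6,720.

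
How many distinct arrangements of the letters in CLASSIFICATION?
1,816,214,400

Solution: Word has 14 letters (C=2, L=1, A=2, S=2, I=3, F=1, T=1, O=1, N=1). Arrangements: 14!/Π(k!) = 1,816,214,400.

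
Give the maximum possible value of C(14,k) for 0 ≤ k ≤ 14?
3,432

Solution: Maximum at k = 7: C(14,7) = 3,432.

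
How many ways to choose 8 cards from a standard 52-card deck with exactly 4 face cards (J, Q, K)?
45,238,050
12 face cards and 40 non-face cards: C(12,4) × C(40,4) = 495 × 91,390 = 45,238,050.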